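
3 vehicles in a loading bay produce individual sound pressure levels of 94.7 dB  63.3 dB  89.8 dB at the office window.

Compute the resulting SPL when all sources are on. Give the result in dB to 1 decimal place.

95.9 dB

Converting to relative power and adding: 10^(94.7/10) + 10^(63.3/10) + 10^(89.8/10) = 3.908e+09.
L_total = 10·log₁₀(3.908e+09) = 95.9 dB.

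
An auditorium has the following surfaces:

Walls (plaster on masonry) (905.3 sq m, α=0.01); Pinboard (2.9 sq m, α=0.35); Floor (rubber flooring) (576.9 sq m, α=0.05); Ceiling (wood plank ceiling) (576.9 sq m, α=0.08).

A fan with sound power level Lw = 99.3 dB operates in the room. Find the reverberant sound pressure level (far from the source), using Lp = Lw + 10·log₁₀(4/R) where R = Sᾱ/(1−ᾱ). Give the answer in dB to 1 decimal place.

Σ(Sᵢαᵢ) = 905.3·0.01 + 2.9·0.35 + 576.9·0.05 + 576.9·0.08 = 85.065; total area S = 2062.0 sq m.
ᾱ = 0.0413, so room constant R = A/(1−ᾱ) = 88.730 sq m.
Lp = Lw + 10 log₁₀(4/R) = 99.3 -13.46 = 85.8 dB.

85.8 dB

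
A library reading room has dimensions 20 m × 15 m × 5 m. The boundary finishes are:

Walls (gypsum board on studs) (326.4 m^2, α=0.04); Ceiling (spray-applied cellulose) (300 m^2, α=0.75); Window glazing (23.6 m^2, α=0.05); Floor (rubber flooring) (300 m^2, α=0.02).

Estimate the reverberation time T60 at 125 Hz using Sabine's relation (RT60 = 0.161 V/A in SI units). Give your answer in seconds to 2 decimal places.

Total absorption A = 326.4×0.04 + 300×0.75 + 23.6×0.05 + 300×0.02
  = 13.056 + 225.000 + 1.180 + 6.000 = 245.236 m^2 sabins.
Room volume: 1500 m³.
Sabine: RT60 = 0.161 × 1500 / 245.236 = 0.98 s.

0.98 s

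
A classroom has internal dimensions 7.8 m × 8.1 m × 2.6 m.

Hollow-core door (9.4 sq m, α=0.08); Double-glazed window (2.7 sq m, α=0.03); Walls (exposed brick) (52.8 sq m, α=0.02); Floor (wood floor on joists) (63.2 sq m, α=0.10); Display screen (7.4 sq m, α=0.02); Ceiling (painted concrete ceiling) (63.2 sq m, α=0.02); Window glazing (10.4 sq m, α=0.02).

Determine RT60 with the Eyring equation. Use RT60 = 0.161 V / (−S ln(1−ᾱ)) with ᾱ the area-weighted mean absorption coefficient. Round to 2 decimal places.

S = Σ Sᵢ = 209.1 sq m.
Σ(Sᵢαᵢ) = 9.4·0.08 + 2.7·0.03 + 52.8·0.02 + 63.2·0.10 + 7.4·0.02 + 63.2·0.02 + 10.4·0.02 = 9.829.
ᾱ = 9.829 / 209.1 = 0.0470.
Eyring denominator: −S ln(1−ᾱ) = 10.066.
V = 7.8 × 8.1 × 2.6 = 164.268 m³.
T = 0.161·V/[−S·ln(1−ᾱ)] = 0.161·164.268/10.066 = 2.63 s.

2.63 sec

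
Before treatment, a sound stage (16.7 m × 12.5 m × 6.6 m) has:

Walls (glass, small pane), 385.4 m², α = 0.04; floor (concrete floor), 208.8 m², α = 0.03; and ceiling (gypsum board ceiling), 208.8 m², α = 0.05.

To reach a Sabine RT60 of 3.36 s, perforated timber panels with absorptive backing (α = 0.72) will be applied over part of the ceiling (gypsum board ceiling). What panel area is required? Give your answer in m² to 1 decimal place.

Summing Sᵢαᵢ: 15.416 + 6.264 + 10.440 → A₁ = 32.120 sabins.
Required A₂ = 0.161·1377.75/3.36 = 66.017 sabins.
ΔA needed = 66.017 − 32.120 = 33.897 sabins.
Net gain per m²: Δα = 0.72 − 0.05 = 0.67.
Panel area = 33.897 / 0.67 = 50.6 m².

50.6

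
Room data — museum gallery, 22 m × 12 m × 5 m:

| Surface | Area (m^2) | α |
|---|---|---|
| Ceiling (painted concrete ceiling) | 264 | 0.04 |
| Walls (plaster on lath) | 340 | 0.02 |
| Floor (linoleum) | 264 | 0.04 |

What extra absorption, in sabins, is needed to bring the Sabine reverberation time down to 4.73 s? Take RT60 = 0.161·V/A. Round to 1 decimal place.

17.0 sabins

Equivalent absorption area: A₁ = 264·0.04 + 340·0.02 + 264·0.04 = 27.920 m^2.
For T = 4.73 s, need A₂ = 0.161·V/T = 0.161·1320/4.73 = 44.930 sabins.
Additional absorption ΔA = 44.930 − 27.920 = 17.0 sabins.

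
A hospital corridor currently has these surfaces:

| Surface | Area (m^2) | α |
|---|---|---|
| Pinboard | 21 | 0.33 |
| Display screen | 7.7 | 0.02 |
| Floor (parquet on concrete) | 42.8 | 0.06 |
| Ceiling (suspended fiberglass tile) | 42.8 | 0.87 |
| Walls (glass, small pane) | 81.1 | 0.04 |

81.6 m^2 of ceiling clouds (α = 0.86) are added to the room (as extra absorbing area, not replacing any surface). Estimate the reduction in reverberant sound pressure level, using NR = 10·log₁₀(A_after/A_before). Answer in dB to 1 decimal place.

A_before = Σ Sᵢαᵢ = 21*0.33 + 7.7*0.02 + 42.8*0.06 + 42.8*0.87 + 81.1*0.04 = 50.132 sabins.
Treatment contributes 81.6·0.86 = 70.176 sabins.
A_after = 50.132 + 70.176 = 120.308 sabins.
Reduction = 10 log₁₀(A_after/A_before) = 10 log₁₀(2.3998) = 3.8 dB.

3.8 dB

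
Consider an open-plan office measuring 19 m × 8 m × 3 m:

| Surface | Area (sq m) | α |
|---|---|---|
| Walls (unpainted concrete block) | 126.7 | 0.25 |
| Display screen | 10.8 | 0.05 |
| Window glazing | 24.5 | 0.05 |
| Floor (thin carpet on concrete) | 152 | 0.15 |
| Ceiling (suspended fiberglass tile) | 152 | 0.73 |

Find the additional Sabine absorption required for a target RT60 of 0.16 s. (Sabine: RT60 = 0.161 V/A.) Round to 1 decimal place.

Equivalent absorption area: A₁ = 126.7*0.25 + 10.8*0.05 + 24.5*0.05 + 152*0.15 + 152*0.73 = 167.200 sq m.
For T = 0.16 s, need A₂ = 0.161·V/T = 0.161·456/0.16 = 458.850 sabins.
ΔA = A₂ − A₁ = 458.850 − 167.200 = 291.6 sabins.

291.6 sabins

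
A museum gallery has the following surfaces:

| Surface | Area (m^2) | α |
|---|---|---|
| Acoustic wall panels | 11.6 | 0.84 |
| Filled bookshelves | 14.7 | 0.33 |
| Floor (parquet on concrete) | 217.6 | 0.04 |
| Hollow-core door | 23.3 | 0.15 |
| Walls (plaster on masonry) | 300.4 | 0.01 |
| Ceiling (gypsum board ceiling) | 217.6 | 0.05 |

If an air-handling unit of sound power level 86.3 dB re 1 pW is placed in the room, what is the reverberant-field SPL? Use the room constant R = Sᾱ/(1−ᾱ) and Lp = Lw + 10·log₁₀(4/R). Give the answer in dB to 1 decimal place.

Σ(Sᵢαᵢ) = 11.6×0.84 + 14.7×0.33 + 217.6×0.04 + 23.3×0.15 + 300.4×0.01 + 217.6×0.05 = 40.678; total area S = 785.2 m^2.
ᾱ = 40.678/785.2 = 0.0518; R = Sᾱ/(1−ᾱ) = 40.678/(1−0.0518) = 42.900 m^2.
Lp = 86.3 + 10·log₁₀(4/42.900) = 86.3 + (-10.30) = 76.0 dB.

76.0 dB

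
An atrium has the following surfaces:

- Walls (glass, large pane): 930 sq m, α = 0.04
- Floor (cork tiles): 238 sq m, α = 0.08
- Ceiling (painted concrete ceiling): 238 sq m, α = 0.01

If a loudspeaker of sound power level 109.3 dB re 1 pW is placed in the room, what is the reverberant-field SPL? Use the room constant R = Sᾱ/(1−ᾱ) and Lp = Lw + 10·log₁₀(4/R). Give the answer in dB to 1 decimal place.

97.5 dB

Σ(Sᵢαᵢ) = 930×0.04 + 238×0.08 + 238×0.01 = 58.620; total area S = 1406.0 sq m.
ᾱ = 0.0417, so room constant R = A/(1−ᾱ) = 61.171 sq m.
Lp = Lw + 10 log₁₀(4/R) = 109.3 -11.84 = 97.5 dB.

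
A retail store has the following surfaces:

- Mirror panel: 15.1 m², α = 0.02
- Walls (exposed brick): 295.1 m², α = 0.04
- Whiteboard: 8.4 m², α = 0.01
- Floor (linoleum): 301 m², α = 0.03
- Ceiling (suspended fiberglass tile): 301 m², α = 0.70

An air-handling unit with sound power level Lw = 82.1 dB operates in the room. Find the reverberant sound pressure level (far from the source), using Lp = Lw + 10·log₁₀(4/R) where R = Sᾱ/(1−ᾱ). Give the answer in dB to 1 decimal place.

A = 231.920 sabins; S = 920.6 m².
ᾱ = 231.920/920.6 = 0.2519; R = Sᾱ/(1−ᾱ) = 231.920/(1−0.2519) = 310.012 m².
Lp = Lw + 10 log₁₀(4/R) = 82.1 -18.89 = 63.2 dB.

63.2 dB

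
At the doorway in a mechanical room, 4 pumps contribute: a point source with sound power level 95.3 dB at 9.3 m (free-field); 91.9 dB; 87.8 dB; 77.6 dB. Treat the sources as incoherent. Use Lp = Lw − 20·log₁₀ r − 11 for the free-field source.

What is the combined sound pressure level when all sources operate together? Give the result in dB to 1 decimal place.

93.4 dB

Source at 9.3 m: Lp = 95.3 − 20·log₁₀(9.3) − 11 = 64.9 dB.
Converting to relative power and adding: 10^(64.9/10) + 10^(91.9/10) + 10^(87.8/10) + 10^(77.6/10) = 2.212e+09.
Back to dB: 10·log₁₀ Σ = 93.4 dB.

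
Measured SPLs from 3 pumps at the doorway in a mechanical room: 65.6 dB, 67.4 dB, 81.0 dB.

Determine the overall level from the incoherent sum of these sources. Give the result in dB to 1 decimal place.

Sum in the linear (power) domain: Σ 10^(Lᵢ/10) = 10^(65.6/10) + 10^(67.4/10) + 10^(81.0/10) = 1.35e+08.
Back to dB: 10·log₁₀ Σ = 81.3 dB.

81.3 dB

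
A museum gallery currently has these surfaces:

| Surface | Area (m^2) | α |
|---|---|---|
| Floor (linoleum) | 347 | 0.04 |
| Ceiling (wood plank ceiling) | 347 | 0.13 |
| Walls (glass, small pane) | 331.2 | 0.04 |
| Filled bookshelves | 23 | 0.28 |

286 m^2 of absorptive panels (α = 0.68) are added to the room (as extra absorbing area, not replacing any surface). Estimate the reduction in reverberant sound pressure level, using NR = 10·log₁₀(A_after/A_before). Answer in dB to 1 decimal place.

5.4 dB

Equivalent absorption area: A_before = 347×0.04 + 347×0.13 + 331.2×0.04 + 23×0.28 = 78.678 m^2.
Treatment contributes 286·0.68 = 194.480 sabins.
A_after = 78.678 + 194.480 = 273.158 sabins.
Reduction = 10 log₁₀(A_after/A_before) = 10 log₁₀(3.4718) = 5.4 dB.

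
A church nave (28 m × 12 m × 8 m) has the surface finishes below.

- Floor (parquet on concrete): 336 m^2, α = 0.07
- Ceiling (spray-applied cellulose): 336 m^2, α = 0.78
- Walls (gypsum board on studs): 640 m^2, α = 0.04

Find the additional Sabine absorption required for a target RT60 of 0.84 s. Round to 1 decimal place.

204.0 sabins

A₁ = Σ Sᵢαᵢ = 336*0.07 + 336*0.78 + 640*0.04 = 311.200 sabins.
For T = 0.84 s, need A₂ = 0.161·V/T = 0.161·2688/0.84 = 515.200 sabins.
Additional absorption ΔA = 515.200 − 311.200 = 204.0 sabins.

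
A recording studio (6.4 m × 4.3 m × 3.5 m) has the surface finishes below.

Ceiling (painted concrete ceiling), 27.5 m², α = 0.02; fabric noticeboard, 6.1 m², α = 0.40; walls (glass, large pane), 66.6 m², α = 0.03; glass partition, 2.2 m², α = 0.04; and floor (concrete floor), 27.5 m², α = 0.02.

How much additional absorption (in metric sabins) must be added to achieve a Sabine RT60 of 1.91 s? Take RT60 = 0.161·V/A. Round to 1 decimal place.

Total absorption A₁ = 27.5·0.02 + 6.1·0.40 + 66.6·0.03 + 2.2·0.04 + 27.5·0.02
  = 0.550 + 2.440 + 1.998 + 0.088 + 0.550 = 5.626 m² sabins.
For T = 1.91 s, need A₂ = 0.161·V/T = 0.161·96.32/1.91 = 8.119 sabins.
ΔA = A₂ − A₁ = 8.119 − 5.626 = 2.5 sabins.

2.5 sabins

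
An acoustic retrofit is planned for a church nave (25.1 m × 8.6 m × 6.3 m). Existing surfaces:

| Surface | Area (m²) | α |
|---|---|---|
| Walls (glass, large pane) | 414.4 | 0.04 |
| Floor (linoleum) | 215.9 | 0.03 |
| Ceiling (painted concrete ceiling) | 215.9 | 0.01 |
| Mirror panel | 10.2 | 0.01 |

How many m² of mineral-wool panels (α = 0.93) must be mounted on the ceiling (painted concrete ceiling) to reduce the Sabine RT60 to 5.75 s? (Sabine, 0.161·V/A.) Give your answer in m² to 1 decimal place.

Total absorption A₁ = 414.4·0.04 + 215.9·0.03 + 215.9·0.01 + 10.2·0.01
  = 16.576 + 6.477 + 2.159 + 0.102 = 25.314 m² sabins.
V = 1359.918 m³. Target absorption A₂ = 0.161 × 1359.918 / 5.75 = 38.078 sabins.
ΔA needed = 38.078 − 25.314 = 12.764 sabins.
Each m² of panel replacing the ceiling (painted concrete ceiling) adds (0.93 − 0.01) = 0.92 sabins.
Panel area = 12.764 / 0.92 = 13.9 m².

13.9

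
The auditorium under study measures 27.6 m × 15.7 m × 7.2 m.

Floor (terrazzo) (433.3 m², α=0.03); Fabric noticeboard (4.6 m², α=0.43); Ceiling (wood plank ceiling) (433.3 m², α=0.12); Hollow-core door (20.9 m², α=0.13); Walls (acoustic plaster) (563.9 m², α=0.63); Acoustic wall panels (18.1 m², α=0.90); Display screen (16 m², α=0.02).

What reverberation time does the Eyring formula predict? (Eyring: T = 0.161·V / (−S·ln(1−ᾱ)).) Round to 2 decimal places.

S = Σ Sᵢ = 1490.1 m².
Σ(Sᵢαᵢ) = 433.3·0.03 + 4.6·0.43 + 433.3·0.12 + 20.9·0.13 + 563.9·0.63 + 18.1·0.90 + 16·0.02 = 441.557.
Mean coefficient ᾱ = A/S = 0.2963.
−S·ln(1−ᾱ) = −1490.1 × ln(1 − 0.2963) = 523.626.
V = 27.6 × 15.7 × 7.2 = 3119.904 m³.
T = 0.161·V/[−S·ln(1−ᾱ)] = 0.161·3119.904/523.626 = 0.96 s.

0.96 sec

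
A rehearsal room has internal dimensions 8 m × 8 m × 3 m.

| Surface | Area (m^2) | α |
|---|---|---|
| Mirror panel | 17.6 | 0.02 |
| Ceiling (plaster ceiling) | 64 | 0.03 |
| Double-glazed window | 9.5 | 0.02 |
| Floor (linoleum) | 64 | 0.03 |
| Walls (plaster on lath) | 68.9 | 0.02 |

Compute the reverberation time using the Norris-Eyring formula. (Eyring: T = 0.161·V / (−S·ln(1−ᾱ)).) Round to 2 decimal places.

Total surface area S = 17.6 + 64 + 9.5 + 64 + 68.9 = 224.0 m^2.
Σ(Sᵢαᵢ) = 17.6·0.02 + 64·0.03 + 9.5·0.02 + 64·0.03 + 68.9·0.02 = 5.760.
ᾱ = 5.760 / 224.0 = 0.0257.
−S·ln(1−ᾱ) = −224.0 × ln(1 − 0.0257) = 5.832.
V = 8 × 8 × 3 = 192 m³.
T = 0.161·V/[−S·ln(1−ᾱ)] = 0.161·192/5.832 = 5.30 s.

5.30 seconds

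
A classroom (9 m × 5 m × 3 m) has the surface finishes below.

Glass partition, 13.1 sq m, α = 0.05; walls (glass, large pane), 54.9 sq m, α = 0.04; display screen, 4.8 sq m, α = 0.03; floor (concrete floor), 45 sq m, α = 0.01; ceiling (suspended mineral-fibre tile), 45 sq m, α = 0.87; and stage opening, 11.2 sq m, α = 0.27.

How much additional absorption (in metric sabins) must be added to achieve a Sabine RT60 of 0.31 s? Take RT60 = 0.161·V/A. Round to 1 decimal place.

Summing Sᵢαᵢ: 0.655 + 2.196 + 0.144 + 0.450 + 39.150 + 3.024 → A₁ = 45.619 sabins.
For T = 0.31 s, need A₂ = 0.161·V/T = 0.161·135/0.31 = 70.113 sabins.
Shortfall: 70.113 − 45.619 = 24.5 sabins.

24.5 sabins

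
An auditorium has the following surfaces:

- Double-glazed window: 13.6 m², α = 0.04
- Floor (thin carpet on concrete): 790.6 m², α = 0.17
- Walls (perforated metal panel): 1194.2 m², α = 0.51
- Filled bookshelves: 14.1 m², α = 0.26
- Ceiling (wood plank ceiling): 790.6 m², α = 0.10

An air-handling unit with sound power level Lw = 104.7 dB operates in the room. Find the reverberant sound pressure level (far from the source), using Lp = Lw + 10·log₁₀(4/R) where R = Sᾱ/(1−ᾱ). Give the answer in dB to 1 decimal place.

80.0 dB

A = 826.714 sabins; S = 2803.1 m².
ᾱ = 826.714/2803.1 = 0.2949; R = Sᾱ/(1−ᾱ) = 826.714/(1−0.2949) = 1172.478 m².
Lp = 104.7 + 10·log₁₀(4/1172.478) = 104.7 + (-24.67) = 80.0 dB.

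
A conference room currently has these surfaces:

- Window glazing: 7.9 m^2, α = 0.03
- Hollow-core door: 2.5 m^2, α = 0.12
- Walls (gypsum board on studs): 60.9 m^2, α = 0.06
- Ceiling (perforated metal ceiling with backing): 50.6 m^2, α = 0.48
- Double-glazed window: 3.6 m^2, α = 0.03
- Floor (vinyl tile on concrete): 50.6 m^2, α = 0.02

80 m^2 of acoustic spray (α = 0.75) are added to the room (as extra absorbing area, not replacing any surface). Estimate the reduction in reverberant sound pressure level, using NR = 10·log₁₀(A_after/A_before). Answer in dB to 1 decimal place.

A_before = Σ Sᵢαᵢ = 7.9·0.03 + 2.5·0.12 + 60.9·0.06 + 50.6·0.48 + 3.6·0.03 + 50.6·0.02 = 29.599 sabins.
Added absorption = 80 × 0.75 = 60.000 sabins.
A_after = 29.599 + 60.000 = 89.599 sabins.
NR = 10·log₁₀(89.599/29.599) = 4.8 dB.

4.8 dB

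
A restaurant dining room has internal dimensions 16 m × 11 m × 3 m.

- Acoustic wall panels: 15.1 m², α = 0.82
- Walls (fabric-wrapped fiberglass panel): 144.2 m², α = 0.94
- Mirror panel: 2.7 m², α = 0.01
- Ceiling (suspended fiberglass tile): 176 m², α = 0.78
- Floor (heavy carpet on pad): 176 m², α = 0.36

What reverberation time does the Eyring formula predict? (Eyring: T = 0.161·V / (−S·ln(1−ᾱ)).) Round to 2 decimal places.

0.15 s

Total surface area S = 15.1 + 144.2 + 2.7 + 176 + 176 = 514.0 m².
Σ(Sᵢαᵢ) = 15.1×0.82 + 144.2×0.94 + 2.7×0.01 + 176×0.78 + 176×0.36 = 348.597.
Mean coefficient ᾱ = A/S = 0.6782.
−S·ln(1−ᾱ) = −514.0 × ln(1 − 0.6782) = 582.786.
V = 16 × 11 × 3 = 528 m³.
RT60 = 0.161 × 528 / 582.786 = 0.15 s.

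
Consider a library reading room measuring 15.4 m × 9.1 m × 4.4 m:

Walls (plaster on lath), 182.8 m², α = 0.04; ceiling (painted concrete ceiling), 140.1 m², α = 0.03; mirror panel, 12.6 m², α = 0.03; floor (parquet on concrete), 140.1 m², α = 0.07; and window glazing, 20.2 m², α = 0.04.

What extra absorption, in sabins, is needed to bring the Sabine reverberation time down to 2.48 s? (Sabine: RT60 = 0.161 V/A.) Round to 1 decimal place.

A₁ = Σ Sᵢαᵢ = 182.8·0.04 + 140.1·0.03 + 12.6·0.03 + 140.1·0.07 + 20.2·0.04 = 22.508 sabins.
Target A₂ = 0.161·616.616/2.48 = 40.030 sabins (V = 616.616 m³).
Additional absorption ΔA = 40.030 − 22.508 = 17.5 sabins.

17.5 sabins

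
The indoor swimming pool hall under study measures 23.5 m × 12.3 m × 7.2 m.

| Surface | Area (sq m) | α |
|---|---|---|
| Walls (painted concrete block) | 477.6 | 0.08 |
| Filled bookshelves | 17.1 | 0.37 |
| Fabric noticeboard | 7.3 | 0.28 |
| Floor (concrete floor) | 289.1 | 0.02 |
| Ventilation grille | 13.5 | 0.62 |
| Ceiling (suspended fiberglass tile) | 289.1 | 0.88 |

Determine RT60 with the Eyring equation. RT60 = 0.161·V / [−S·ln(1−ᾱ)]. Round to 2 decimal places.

Total surface area S = 477.6 + 17.1 + 7.3 + 289.1 + 13.5 + 289.1 = 1093.7 sq m.
Absorption A = 477.6·0.08 + 17.1·0.37 + 7.3·0.28 + 289.1·0.02 + 13.5·0.62 + 289.1·0.88 = 315.139 sabins.
ᾱ = 315.139 / 1093.7 = 0.2881.
Eyring denominator: −S ln(1−ᾱ) = 371.659.
V = 23.5 × 12.3 × 7.2 = 2081.16 m³.
T = 0.161·V/[−S·ln(1−ᾱ)] = 0.161·2081.16/371.659 = 0.90 s.

0.90 s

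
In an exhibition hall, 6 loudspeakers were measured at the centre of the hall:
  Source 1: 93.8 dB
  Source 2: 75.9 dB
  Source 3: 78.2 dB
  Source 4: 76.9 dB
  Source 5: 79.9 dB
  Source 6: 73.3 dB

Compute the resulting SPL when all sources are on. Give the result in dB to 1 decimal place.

Converting to relative power and adding: 10^(93.8/10) + 10^(75.9/10) + 10^(78.2/10) + 10^(76.9/10) + 10^(79.9/10) + 10^(73.3/10) = 2.672e+09.
Combined level = 10 log₁₀(2.672e+09) = 94.3 dB.

94.3 dB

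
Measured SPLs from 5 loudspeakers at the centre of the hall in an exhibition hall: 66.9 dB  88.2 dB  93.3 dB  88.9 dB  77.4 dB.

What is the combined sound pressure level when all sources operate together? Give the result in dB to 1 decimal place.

Σ 10^(Lᵢ/10) = 3.635e+09.
Combined level = 10 log₁₀(3.635e+09) = 95.6 dB.

95.6 dB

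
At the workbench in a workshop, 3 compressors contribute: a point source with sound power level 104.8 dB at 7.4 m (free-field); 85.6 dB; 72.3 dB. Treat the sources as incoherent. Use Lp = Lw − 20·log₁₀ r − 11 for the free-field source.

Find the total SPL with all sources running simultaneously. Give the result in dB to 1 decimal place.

86.3 dB

Source at 7.4 m: Lp = 104.8 − 20·log₁₀(7.4) − 11 = 76.4 dB.
Sum in the linear (power) domain: Σ 10^(Lᵢ/10) = 10^(76.4/10) + 10^(85.6/10) + 10^(72.3/10) = 4.237e+08.
Back to dB: 10·log₁₀ Σ = 86.3 dB.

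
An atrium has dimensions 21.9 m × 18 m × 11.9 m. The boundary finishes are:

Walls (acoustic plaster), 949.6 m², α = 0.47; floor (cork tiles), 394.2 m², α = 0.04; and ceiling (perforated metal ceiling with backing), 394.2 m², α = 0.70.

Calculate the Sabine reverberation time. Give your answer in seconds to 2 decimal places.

A = Σ Sᵢαᵢ = 949.6·0.47 + 394.2·0.04 + 394.2·0.70 = 738.020 sabins.
Volume V = 21.9 × 18 × 11.9 = 4690.98 m³.
RT60 = 0.161 · V / A = 0.161 × 4690.98 / 738.020 = 1.02 s.

1.02 s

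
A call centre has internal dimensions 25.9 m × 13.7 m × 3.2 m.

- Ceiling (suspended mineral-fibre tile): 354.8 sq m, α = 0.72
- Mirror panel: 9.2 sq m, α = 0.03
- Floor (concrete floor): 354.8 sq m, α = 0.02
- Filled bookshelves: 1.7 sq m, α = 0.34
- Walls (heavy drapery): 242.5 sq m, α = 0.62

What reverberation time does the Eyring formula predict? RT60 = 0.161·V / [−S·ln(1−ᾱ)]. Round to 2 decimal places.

0.34 s

S = Σ Sᵢ = 963.0 sq m.
Absorption A = 354.8·0.72 + 9.2·0.03 + 354.8·0.02 + 1.7·0.34 + 242.5·0.62 = 413.756 sabins.
ᾱ = 413.756 / 963.0 = 0.4297.
Eyring denominator: −S ln(1−ᾱ) = 540.814.
V = 25.9 × 13.7 × 3.2 = 1135.456 m³.
RT60 = 0.161 × 1135.456 / 540.814 = 0.34 s.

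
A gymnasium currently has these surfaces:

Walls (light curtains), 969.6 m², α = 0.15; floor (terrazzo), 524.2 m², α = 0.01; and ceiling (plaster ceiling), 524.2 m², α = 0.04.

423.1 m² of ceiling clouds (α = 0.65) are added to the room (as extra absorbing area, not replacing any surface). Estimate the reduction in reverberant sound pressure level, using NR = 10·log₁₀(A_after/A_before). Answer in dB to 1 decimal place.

Summing Sᵢαᵢ: 145.440 + 5.242 + 20.968 → A_before = 171.650 sabins.
Added absorption = 423.1 × 0.65 = 275.015 sabins.
New total A_after = 446.665 sabins.
Reduction = 10 log₁₀(A_after/A_before) = 10 log₁₀(2.6022) = 4.2 dB.

4.2 dB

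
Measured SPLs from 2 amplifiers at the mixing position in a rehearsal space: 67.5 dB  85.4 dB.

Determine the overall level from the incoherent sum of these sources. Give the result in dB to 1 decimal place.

Converting to relative power and adding: 10^(67.5/10) + 10^(85.4/10) = 3.524e+08.
L_total = 10·log₁₀(3.524e+08) = 85.5 dB.

85.5 dB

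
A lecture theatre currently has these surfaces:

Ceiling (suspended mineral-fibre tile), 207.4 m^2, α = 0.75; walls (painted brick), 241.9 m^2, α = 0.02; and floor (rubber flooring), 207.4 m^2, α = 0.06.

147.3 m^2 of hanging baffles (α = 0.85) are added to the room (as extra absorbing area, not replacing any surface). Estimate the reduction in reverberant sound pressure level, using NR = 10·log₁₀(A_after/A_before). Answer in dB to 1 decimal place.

2.4 dB

A_before = Σ Sᵢαᵢ = 207.4·0.75 + 241.9·0.02 + 207.4·0.06 = 172.832 sabins.
Treatment contributes 147.3·0.85 = 125.205 sabins.
A_after = 172.832 + 125.205 = 298.037 sabins.
Reduction = 10 log₁₀(A_after/A_before) = 10 log₁₀(1.7244) = 2.4 dB.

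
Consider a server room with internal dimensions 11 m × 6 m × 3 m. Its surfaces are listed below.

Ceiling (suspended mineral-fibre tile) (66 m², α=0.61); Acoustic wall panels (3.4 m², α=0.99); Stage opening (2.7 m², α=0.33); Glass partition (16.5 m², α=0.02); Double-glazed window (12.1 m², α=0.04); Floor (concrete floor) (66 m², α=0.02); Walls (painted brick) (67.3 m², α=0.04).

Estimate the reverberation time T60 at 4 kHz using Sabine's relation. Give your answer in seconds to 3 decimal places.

0.646 seconds

Equivalent absorption area: A = 66×0.61 + 3.4×0.99 + 2.7×0.33 + 16.5×0.02 + 12.1×0.04 + 66×0.02 + 67.3×0.04 = 49.343 m².
Volume V = 11 × 6 × 3 = 198 m³.
Sabine: RT60 = 0.161 × 198 / 49.343 = 0.646 s.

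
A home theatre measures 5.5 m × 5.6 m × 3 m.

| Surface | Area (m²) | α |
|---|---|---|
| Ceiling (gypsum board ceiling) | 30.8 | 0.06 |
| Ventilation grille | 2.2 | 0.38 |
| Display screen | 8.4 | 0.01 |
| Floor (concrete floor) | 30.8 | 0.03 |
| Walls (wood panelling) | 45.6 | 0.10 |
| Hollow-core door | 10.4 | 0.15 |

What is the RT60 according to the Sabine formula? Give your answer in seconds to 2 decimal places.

1.52 s

Equivalent absorption area: A = 30.8*0.06 + 2.2*0.38 + 8.4*0.01 + 30.8*0.03 + 45.6*0.10 + 10.4*0.15 = 9.812 m².
Room volume: 92.4 m³.
RT60 = 0.161 · V / A = 0.161 × 92.4 / 9.812 = 1.52 s.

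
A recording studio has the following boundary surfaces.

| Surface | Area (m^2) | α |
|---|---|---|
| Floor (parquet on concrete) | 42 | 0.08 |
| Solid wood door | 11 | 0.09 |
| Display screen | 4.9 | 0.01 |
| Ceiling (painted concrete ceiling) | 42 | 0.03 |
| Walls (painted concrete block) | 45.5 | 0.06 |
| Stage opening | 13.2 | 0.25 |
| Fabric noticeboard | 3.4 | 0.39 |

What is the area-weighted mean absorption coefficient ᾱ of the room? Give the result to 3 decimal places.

0.080

S = Σ Sᵢ = 42 + 11 + 4.9 + 42 + 45.5 + 13.2 + 3.4 = 162.0 m^2.
Σ(Sᵢαᵢ) = 42·0.08 + 11·0.09 + 4.9·0.01 + 42·0.03 + 45.5·0.06 + 13.2·0.25 + 3.4·0.39 = 13.015.
ᾱ = 13.015 / 162.0 = 0.080.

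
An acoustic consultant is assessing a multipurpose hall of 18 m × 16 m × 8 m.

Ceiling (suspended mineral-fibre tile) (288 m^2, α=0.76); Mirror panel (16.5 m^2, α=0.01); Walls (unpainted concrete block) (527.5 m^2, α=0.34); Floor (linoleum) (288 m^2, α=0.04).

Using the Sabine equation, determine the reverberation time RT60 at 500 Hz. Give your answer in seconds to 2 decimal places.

0.90 seconds

A = Σ Sᵢαᵢ = 288×0.76 + 16.5×0.01 + 527.5×0.34 + 288×0.04 = 409.915 sabins.
Room volume: 2304 m³.
RT60 = 0.161 · V / A = 0.161 × 2304 / 409.915 = 0.90 s.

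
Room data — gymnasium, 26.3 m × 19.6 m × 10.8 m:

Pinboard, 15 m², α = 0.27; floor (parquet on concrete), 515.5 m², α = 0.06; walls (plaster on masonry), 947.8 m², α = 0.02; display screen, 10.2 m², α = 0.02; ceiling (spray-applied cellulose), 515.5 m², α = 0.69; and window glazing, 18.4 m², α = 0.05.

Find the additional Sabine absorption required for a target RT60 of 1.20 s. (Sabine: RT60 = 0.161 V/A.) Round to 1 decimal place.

Total absorption A₁ = 15·0.27 + 515.5·0.06 + 947.8·0.02 + 10.2·0.02 + 515.5·0.69 + 18.4·0.05
  = 4.050 + 30.930 + 18.956 + 0.204 + 355.695 + 0.920 = 410.755 m² sabins.
V = 5567.184 m³. Required absorption A₂ = 0.161 × 5567.184 / 1.20 = 746.931 sabins.
Additional absorption ΔA = 746.931 − 410.755 = 336.2 sabins.

336.2 sabins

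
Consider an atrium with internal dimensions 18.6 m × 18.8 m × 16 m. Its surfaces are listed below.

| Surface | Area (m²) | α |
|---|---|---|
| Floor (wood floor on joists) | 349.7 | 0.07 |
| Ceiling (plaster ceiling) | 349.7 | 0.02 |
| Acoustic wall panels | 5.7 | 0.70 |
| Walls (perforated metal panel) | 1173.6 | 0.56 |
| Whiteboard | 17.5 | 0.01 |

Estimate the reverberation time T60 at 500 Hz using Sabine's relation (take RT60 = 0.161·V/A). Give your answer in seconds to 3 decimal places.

1.300 seconds

Summing Sᵢαᵢ: 24.479 + 6.994 + 3.990 + 657.216 + 0.175 → A = 692.854 sabins.
V = 18.6·18.8·16 = 5594.88 m³.
Sabine: RT60 = 0.161 × 5594.88 / 692.854 = 1.300 s.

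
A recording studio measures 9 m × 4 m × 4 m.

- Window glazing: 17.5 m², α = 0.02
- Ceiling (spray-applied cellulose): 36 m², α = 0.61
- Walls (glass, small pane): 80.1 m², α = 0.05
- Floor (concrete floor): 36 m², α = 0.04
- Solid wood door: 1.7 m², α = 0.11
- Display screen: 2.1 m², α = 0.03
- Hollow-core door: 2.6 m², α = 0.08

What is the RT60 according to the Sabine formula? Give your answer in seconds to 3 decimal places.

0.822 s

A = Σ Sᵢαᵢ = 17.5×0.02 + 36×0.61 + 80.1×0.05 + 36×0.04 + 1.7×0.11 + 2.1×0.03 + 2.6×0.08 = 28.213 sabins.
Room volume: 144 m³.
T = 0.161 V/A = 0.161·144/28.213 = 0.822 s.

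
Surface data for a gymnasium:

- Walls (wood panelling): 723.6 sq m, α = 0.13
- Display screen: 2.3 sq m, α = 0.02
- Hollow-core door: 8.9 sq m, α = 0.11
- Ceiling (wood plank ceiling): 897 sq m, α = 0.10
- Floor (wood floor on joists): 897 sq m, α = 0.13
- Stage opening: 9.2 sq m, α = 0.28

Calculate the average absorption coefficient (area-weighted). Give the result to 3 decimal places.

0.120

Total surface area S = 2538.0 sq m.
A = 723.6·0.13 + 2.3·0.02 + 8.9·0.11 + 897·0.10 + 897·0.13 + 9.2·0.28 = 303.979 sabins.
ᾱ = 303.979 / 2538.0 = 0.120.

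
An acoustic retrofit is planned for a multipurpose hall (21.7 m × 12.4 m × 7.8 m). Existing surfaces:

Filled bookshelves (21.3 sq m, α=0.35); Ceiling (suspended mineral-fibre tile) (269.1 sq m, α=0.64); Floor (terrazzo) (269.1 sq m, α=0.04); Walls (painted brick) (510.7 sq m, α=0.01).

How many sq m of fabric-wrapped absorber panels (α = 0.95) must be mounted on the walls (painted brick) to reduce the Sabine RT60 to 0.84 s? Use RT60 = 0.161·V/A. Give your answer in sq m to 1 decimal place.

219.9

Equivalent absorption area: A₁ = 21.3×0.35 + 269.1×0.64 + 269.1×0.04 + 510.7×0.01 = 195.550 sq m.
V = 2098.824 m³. Target absorption A₂ = 0.161 × 2098.824 / 0.84 = 402.275 sabins.
ΔA needed = 402.275 − 195.550 = 206.725 sabins.
Each sq m of panel replacing the walls (painted brick) adds (0.95 − 0.01) = 0.94 sabins.
Panel area = 206.725 / 0.94 = 219.9 sq m.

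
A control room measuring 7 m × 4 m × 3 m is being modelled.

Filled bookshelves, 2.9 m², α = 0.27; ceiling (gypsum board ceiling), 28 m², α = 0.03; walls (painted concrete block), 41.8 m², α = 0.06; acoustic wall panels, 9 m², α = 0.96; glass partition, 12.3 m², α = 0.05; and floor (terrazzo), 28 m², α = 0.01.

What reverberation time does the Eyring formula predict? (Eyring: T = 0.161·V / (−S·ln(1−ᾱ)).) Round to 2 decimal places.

0.93 s

Total surface area S = 2.9 + 28 + 41.8 + 9 + 12.3 + 28 = 122.0 m².
Σ(Sᵢαᵢ) = 2.9·0.27 + 28·0.03 + 41.8·0.06 + 9·0.96 + 12.3·0.05 + 28·0.01 = 13.666.
Mean coefficient ᾱ = A/S = 0.1120.
Eyring denominator: −S ln(1−ᾱ) = 14.492.
V = 7 × 4 × 3 = 84 m³.
T = 0.161·V/[−S·ln(1−ᾱ)] = 0.161·84/14.492 = 0.93 s.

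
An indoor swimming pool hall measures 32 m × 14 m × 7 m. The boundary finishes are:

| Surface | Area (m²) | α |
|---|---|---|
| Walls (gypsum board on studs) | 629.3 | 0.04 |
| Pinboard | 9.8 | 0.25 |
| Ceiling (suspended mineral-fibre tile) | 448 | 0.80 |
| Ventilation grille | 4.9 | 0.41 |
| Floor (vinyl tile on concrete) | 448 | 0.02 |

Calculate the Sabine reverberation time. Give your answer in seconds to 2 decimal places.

Summing Sᵢαᵢ: 25.172 + 2.450 + 358.400 + 2.009 + 8.960 → A = 396.991 sabins.
Room volume: 3136 m³.
RT60 = 0.161 · V / A = 0.161 × 3136 / 396.991 = 1.27 s.

1.27 sec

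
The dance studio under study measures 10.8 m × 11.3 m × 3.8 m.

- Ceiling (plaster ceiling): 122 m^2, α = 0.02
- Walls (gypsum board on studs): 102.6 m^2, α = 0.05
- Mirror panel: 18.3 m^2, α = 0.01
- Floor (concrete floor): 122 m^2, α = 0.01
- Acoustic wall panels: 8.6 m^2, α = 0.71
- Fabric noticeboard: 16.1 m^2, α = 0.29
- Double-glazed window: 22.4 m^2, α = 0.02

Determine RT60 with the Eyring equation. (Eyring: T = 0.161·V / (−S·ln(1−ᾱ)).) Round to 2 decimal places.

S = Σ Sᵢ = 412.0 m^2.
Absorption A = 122·0.02 + 102.6·0.05 + 18.3·0.01 + 122·0.01 + 8.6·0.71 + 16.1·0.29 + 22.4·0.02 = 20.196 sabins.
ᾱ = 20.196 / 412.0 = 0.0490.
Eyring denominator: −S ln(1−ᾱ) = 20.699.
V = 10.8 × 11.3 × 3.8 = 463.752 m³.
T = 0.161·V/[−S·ln(1−ᾱ)] = 0.161·463.752/20.699 = 3.61 s.

3.61 seconds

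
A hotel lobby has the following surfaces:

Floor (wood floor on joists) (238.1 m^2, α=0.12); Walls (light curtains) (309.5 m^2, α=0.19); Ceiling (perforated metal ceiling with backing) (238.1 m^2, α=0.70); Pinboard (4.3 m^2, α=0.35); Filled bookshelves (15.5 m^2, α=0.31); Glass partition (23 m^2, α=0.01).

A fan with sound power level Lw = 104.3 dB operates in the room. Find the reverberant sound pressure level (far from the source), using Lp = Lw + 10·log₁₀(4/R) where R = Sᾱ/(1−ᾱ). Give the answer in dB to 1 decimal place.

84.5 dB

Σ(Sᵢαᵢ) = 238.1·0.12 + 309.5·0.19 + 238.1·0.70 + 4.3·0.35 + 15.5·0.31 + 23·0.01 = 260.587; total area S = 828.5 m^2.
ᾱ = 260.587/828.5 = 0.3145; R = Sᾱ/(1−ᾱ) = 260.587/(1−0.3145) = 380.142 m^2.
Lp = 104.3 + 10·log₁₀(4/380.142) = 104.3 + (-19.78) = 84.5 dB.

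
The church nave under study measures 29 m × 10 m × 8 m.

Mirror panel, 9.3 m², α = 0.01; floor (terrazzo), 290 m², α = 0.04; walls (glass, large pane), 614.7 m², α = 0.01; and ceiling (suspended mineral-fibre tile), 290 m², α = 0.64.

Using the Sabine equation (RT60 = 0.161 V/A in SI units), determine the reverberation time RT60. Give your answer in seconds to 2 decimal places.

Total absorption A = 9.3×0.01 + 290×0.04 + 614.7×0.01 + 290×0.64
  = 0.093 + 11.600 + 6.147 + 185.600 = 203.440 m² sabins.
Room volume: 2320 m³.
T = 0.161 V/A = 0.161·2320/203.440 = 1.84 s.

1.84 s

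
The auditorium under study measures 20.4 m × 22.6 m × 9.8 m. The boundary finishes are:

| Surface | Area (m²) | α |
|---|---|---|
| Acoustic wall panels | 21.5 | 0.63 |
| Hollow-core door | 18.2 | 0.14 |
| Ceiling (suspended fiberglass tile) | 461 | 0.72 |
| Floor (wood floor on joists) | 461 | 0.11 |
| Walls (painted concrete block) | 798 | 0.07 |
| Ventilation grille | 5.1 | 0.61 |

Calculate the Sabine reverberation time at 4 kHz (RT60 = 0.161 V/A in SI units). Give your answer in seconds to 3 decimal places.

Equivalent absorption area: A = 21.5·0.63 + 18.2·0.14 + 461·0.72 + 461·0.11 + 798·0.07 + 5.1·0.61 = 457.694 m².
V = 20.4·22.6·9.8 = 4518.192 m³.
T = 0.161 V/A = 0.161·4518.192/457.694 = 1.589 s.

1.589 seconds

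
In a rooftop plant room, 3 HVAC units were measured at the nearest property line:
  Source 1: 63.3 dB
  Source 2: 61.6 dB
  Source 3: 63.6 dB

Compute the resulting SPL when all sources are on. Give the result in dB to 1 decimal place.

Sum in the linear (power) domain: Σ 10^(Lᵢ/10) = 10^(63.3/10) + 10^(61.6/10) + 10^(63.6/10) = 5.874e+06.
Back to dB: 10·log₁₀ Σ = 67.7 dB.

67.7 dB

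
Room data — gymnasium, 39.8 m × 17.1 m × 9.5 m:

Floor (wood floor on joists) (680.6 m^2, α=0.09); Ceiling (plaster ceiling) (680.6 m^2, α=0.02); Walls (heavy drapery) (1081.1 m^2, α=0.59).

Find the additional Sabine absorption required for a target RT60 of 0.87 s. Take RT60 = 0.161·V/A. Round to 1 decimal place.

Summing Sᵢαᵢ: 61.254 + 13.612 + 637.849 → A₁ = 712.715 sabins.
Target A₂ = 0.161·6465.51/0.87 = 1196.491 sabins (V = 6465.51 m³).
Shortfall: 1196.491 − 712.715 = 483.8 sabins.

483.8 sabins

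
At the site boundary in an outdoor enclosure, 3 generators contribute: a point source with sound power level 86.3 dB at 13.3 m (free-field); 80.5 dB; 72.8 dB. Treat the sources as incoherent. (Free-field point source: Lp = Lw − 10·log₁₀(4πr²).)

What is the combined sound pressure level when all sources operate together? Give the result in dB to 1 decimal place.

Source at 13.3 m: Lp = 86.3 − 10·log₁₀(4π·13.3²) = 86.3 − 10·log₁₀(2222.865) = 52.8 dB.
Sum in the linear (power) domain: Σ 10^(Lᵢ/10) = 10^(52.8/10) + 10^(80.5/10) + 10^(72.8/10) = 1.314e+08.
Back to dB: 10·log₁₀ Σ = 81.2 dB.

81.2 dB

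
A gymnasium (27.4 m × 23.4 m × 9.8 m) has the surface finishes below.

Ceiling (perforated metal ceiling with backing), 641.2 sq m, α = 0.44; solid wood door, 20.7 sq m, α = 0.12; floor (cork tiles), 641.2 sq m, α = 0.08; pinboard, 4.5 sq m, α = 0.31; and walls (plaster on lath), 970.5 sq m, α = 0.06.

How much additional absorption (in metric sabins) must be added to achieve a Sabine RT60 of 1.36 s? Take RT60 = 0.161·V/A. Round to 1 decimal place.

Total absorption A₁ = 641.2*0.44 + 20.7*0.12 + 641.2*0.08 + 4.5*0.31 + 970.5*0.06
  = 282.128 + 2.484 + 51.296 + 1.395 + 58.230 = 395.533 sq m sabins.
V = 6283.368 m³. Required absorption A₂ = 0.161 × 6283.368 / 1.36 = 743.840 sabins.
Additional absorption ΔA = 743.840 − 395.533 = 348.3 sabins.

348.3 sabins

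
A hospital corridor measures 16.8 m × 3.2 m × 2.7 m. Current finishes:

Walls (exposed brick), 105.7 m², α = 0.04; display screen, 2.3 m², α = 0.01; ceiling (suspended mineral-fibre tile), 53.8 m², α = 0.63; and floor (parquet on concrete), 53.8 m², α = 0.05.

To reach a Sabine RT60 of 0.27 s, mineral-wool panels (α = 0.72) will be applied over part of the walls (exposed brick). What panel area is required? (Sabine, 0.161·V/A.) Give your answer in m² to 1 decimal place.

67.2

Equivalent absorption area: A₁ = 105.7·0.04 + 2.3·0.01 + 53.8·0.63 + 53.8·0.05 = 40.835 m².
V = 145.152 m³. Target absorption A₂ = 0.161 × 145.152 / 0.27 = 86.554 sabins.
ΔA needed = 86.554 − 40.835 = 45.719 sabins.
Each m² of panel replacing the walls (exposed brick) adds (0.72 − 0.04) = 0.68 sabins.
Panel area = 45.719 / 0.68 = 67.2 m².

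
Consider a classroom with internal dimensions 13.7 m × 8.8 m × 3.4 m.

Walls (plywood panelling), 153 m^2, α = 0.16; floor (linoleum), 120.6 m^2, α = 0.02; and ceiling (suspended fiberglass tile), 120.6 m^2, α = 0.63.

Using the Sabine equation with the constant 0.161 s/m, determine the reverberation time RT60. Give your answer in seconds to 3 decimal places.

Equivalent absorption area: A = 153·0.16 + 120.6·0.02 + 120.6·0.63 = 102.870 m^2.
Room volume: 409.904 m³.
Sabine: RT60 = 0.161 × 409.904 / 102.870 = 0.642 s.

0.642 s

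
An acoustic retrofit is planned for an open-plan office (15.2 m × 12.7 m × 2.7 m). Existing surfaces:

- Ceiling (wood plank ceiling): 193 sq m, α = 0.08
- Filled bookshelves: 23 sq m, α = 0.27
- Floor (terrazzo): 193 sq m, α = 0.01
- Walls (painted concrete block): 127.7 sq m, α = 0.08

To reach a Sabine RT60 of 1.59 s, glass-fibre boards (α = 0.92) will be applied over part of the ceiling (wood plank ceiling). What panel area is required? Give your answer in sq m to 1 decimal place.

22.6

Summing Sᵢαᵢ: 15.440 + 6.210 + 1.930 + 10.216 → A₁ = 33.796 sabins.
Required A₂ = 0.161·521.208/1.59 = 52.776 sabins.
Absorption to add: 52.776 − 33.796 = 18.980 sabins.
Net gain per sq m: Δα = 0.92 − 0.08 = 0.84.
Area = ΔA/Δα = 18.980/0.84 = 22.6 sq m.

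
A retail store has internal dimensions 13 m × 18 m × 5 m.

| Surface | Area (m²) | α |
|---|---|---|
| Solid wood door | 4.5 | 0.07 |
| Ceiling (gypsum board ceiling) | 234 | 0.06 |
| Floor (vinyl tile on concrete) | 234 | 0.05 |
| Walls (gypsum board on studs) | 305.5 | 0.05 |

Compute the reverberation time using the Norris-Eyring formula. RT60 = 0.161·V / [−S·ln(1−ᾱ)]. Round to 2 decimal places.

4.44 s

Total surface area S = 4.5 + 234 + 234 + 305.5 = 778.0 m².
Σ(Sᵢαᵢ) = 4.5·0.07 + 234·0.06 + 234·0.05 + 305.5·0.05 = 41.330.
ᾱ = 41.330 / 778.0 = 0.0531.
Eyring denominator: −S ln(1−ᾱ) = 42.449.
V = 13 × 18 × 5 = 1170 m³.
RT60 = 0.161 × 1170 / 42.449 = 4.44 s.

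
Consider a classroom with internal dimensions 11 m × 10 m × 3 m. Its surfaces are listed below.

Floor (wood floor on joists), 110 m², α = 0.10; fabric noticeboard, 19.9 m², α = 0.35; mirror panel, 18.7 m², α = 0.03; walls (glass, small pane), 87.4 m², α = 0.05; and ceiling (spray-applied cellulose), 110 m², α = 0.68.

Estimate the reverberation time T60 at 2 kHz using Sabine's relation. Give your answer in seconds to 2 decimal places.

Total absorption A = 110·0.10 + 19.9·0.35 + 18.7·0.03 + 87.4·0.05 + 110·0.68
  = 11.000 + 6.965 + 0.561 + 4.370 + 74.800 = 97.696 m² sabins.
Room volume: 330 m³.
Sabine: RT60 = 0.161 × 330 / 97.696 = 0.54 s.

0.54 seconds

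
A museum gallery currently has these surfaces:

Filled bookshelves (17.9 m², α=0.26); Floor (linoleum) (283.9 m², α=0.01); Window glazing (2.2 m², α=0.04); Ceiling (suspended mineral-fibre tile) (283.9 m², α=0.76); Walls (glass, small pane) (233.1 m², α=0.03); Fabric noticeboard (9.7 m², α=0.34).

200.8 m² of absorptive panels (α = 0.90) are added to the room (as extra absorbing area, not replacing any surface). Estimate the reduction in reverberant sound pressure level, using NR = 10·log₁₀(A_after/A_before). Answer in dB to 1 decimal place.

2.5 dB

A_before = Σ Sᵢαᵢ = 17.9·0.26 + 283.9·0.01 + 2.2·0.04 + 283.9·0.76 + 233.1·0.03 + 9.7·0.34 = 233.636 sabins.
Treatment contributes 200.8·0.90 = 180.720 sabins.
A_after = 233.636 + 180.720 = 414.356 sabins.
NR = 10·log₁₀(414.356/233.636) = 2.5 dB.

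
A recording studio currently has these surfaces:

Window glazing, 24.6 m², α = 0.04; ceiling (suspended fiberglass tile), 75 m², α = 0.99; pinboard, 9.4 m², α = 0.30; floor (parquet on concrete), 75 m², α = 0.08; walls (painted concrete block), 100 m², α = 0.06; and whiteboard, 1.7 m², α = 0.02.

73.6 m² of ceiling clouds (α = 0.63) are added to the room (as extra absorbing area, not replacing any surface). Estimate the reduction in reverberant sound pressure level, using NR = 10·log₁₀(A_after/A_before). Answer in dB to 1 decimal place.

Equivalent absorption area: A_before = 24.6*0.04 + 75*0.99 + 9.4*0.30 + 75*0.08 + 100*0.06 + 1.7*0.02 = 90.088 m².
Added absorption = 73.6 × 0.63 = 46.368 sabins.
New total A_after = 136.456 sabins.
NR = 10·log₁₀(136.456/90.088) = 1.8 dB.

1.8 dB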